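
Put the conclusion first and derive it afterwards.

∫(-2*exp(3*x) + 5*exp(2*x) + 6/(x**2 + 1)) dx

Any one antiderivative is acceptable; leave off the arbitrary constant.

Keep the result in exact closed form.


The answer is -2*exp(3*x)/3 + 5*exp(2*x)/2 + 6*atan(x).
Step 1. Rewrite: now ∫(6/(x**2 + 1)) dx + ∫(5*exp(2*x)) dx + ∫(-2*exp(3*x)) dx.
Step 2. Evaluate the standard form: now -2*exp(3*x)/3 + ∫(6/(x**2 + 1)) dx + ∫(5*exp(2*x)) dx.
Step 3. Evaluate the standard form: now -2*exp(3*x)/3 + 5*exp(2*x)/2 + ∫(6/(x**2 + 1)) dx.
Step 4. Evaluate the standard form: now -2*exp(3*x)/3 + 5*exp(2*x)/2 + 6*atan(x).
Answer: -2*exp(3*x)/3 + 5*exp(2*x)/2 + 6*atan(x).


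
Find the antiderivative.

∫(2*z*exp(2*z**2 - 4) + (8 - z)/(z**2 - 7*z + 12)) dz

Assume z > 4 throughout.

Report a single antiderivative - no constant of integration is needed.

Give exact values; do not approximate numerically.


Answer: exp(2*z**2 - 4)/2 + 4*log(z - 4) - 5*log(z - 3).


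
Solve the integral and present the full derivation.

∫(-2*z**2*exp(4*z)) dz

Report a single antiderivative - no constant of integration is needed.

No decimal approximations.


Step 1. Integrate ∫(-2*z**2*exp(4*z)) dz by parts with u = z**2, dv = (-2*exp(4*z)) dz, so v = -exp(4*z)/2: now -z**2*exp(4*z)/2 + ∫(z*exp(4*z)) dz.
Step 2. Integrate ∫(z*exp(4*z)) dz by parts with u = z, dv = (exp(4*z)) dz, so v = exp(4*z)/4: now -z**2*exp(4*z)/2 + z*exp(4*z)/4 + ∫(-exp(4*z)/4) dz.
Step 3. Evaluate the standard form: now -z**2*exp(4*z)/2 + z*exp(4*z)/4 - exp(4*z)/16.
Answer: -z**2*exp(4*z)/2 + z*exp(4*z)/4 - exp(4*z)/16.


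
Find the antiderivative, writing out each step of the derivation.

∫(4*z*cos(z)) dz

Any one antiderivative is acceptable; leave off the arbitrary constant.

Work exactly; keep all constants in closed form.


Step 1. Integrate ∫(4*z*cos(z)) dz by parts with u = z, dv = (4*cos(z)) dz, so v = 4*sin(z): now 4*z*sin(z) + ∫(-4*sin(z)) dz.
Step 2. Evaluate the standard form: now 4*z*sin(z) + 4*cos(z).
Answer: 4*z*sin(z) + 4*cos(z).


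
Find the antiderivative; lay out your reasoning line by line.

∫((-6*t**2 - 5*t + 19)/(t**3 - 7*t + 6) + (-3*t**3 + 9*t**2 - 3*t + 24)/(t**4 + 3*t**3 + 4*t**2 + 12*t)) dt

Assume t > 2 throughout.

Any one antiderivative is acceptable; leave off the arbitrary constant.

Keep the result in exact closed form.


Step 1. Rewrite: now ∫((-6*t**2 - 5*t + 19)/(t**3 - 7*t + 6)) dt + ∫((-3*t**3 + 9*t**2 - 3*t + 24)/(t**4 + 3*t**3 + 4*t**2 + 12*t)) dt.
Step 2. Decompose ∫((-3*t**3 + 9*t**2 - 3*t + 24)/(t**4 + 3*t**3 + 4*t**2 + 12*t)) dt by partial fractions, (-3*t**3 + 9*t**2 - 3*t + 24)/(t**4 + 3*t**3 + 4*t**2 + 12*t) = 3/(t**2 + 4) - 5/(t + 3) + 2/t: now ∫(2/t) dt + ∫((-6*t**2 - 5*t + 19)/(t**3 - 7*t + 6)) dt + ∫(-5/(t + 3)) dt + ∫(3/(t**2 + 4)) dt.
Step 3. Evaluate the standard form [assuming t > -3]: now -5*log(t + 3) + ∫(2/t) dt + ∫((-6*t**2 - 5*t + 19)/(t**3 - 7*t + 6)) dt + ∫(3/(t**2 + 4)) dt.
Step 4. Evaluate the standard form [assuming t > 0]: now 2*log(t) - 5*log(t + 3) + ∫((-6*t**2 - 5*t + 19)/(t**3 - 7*t + 6)) dt + ∫(3/(t**2 + 4)) dt.
Step 5. Evaluate the standard form: now 2*log(t) - 5*log(t + 3) + 3*atan(t/2)/2 + ∫((-6*t**2 - 5*t + 19)/(t**3 - 7*t + 6)) dt.
Step 6. Decompose ∫((-6*t**2 - 5*t + 19)/(t**3 - 7*t + 6)) dt by partial fractions, (-6*t**2 - 5*t + 19)/(t**3 - 7*t + 6) = -1/(t + 3) - 2/(t - 1) - 3/(t - 2): now 2*log(t) - 5*log(t + 3) + 3*atan(t/2)/2 + ∫(-3/(t - 2)) dt + ∫(-2/(t - 1)) dt + ∫(-1/(t + 3)) dt.
Step 7. Evaluate the standard form [assuming t > 2]: now 2*log(t) - 3*log(t - 2) - 5*log(t + 3) + 3*atan(t/2)/2 + ∫(-2/(t - 1)) dt + ∫(-1/(t + 3)) dt.
Step 8. Evaluate the standard form [assuming t > 1]: now 2*log(t) - 3*log(t - 2) - 2*log(t - 1) - 5*log(t + 3) + 3*atan(t/2)/2 + ∫(-1/(t + 3)) dt.
Step 9. Evaluate the standard form [assuming t > -3]: now 2*log(t) - 3*log(t - 2) - 2*log(t - 1) - 6*log(t + 3) + 3*atan(t/2)/2.
Answer: 2*log(t) - 3*log(t - 2) - 2*log(t - 1) - 6*log(t + 3) + 3*atan(t/2)/2.


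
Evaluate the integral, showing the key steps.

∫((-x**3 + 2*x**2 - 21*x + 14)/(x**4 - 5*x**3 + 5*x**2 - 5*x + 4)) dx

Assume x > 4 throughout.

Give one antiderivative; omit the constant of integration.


Step 1. Decompose ∫((-x**3 + 2*x**2 - 21*x + 14)/(x**4 - 5*x**3 + 5*x**2 - 5*x + 4)) dx by partial fractions, (-x**3 + 2*x**2 - 21*x + 14)/(x**4 - 5*x**3 + 5*x**2 - 5*x + 4) = 4/(x**2 + 1) + 1/(x - 1) - 2/(x - 4): now ∫(-2/(x - 4)) dx + ∫(1/(x - 1)) dx + ∫(4/(x**2 + 1)) dx.
Step 2. Evaluate the standard form [assuming x > 1]: now log(x - 1) + ∫(-2/(x - 4)) dx + ∫(4/(x**2 + 1)) dx.
Step 3. Evaluate the standard form [assuming x > 4]: now -2*log(x - 4) + log(x - 1) + ∫(4/(x**2 + 1)) dx.
Step 4. Evaluate the standard form: now -2*log(x - 4) + log(x - 1) + 4*atan(x).
Answer: -2*log(x - 4) + log(x - 1) + 4*atan(x).


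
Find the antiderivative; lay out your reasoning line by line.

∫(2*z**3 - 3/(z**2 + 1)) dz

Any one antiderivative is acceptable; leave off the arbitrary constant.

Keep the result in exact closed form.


Step 1. Rewrite: now ∫(2*z**3) dz + ∫(-3/(z**2 + 1)) dz.
Step 2. Evaluate the standard form: now -3*atan(z) + ∫(2*z**3) dz.
Step 3. Evaluate the standard form: now z**4/2 - 3*atan(z).
Answer: z**4/2 - 3*atan(z).


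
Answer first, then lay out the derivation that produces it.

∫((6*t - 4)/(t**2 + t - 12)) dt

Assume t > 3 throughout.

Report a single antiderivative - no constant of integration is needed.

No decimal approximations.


The answer is 2*log(t - 3) + 4*log(t + 4).
Step 1. Decompose ∫((6*t - 4)/(t**2 + t - 12)) dt by partial fractions, (6*t - 4)/(t**2 + t - 12) = 4/(t + 4) + 2/(t - 3): now ∫(2/(t - 3)) dt + ∫(4/(t + 4)) dt.
Step 2. Evaluate the standard form [assuming t > -4]: now 4*log(t + 4) + ∫(2/(t - 3)) dt.
Step 3. Evaluate the standard form [assuming t > 3]: now 2*log(t - 3) + 4*log(t + 4).
Answer: 2*log(t - 3) + 4*log(t + 4).


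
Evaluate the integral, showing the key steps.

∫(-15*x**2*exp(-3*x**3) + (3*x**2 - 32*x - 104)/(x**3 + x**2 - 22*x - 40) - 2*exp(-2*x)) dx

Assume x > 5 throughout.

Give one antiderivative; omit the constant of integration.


Step 1. Rewrite: now ∫(-15*x**2*exp(-3*x**3)) dx + ∫((3*x**2 - 32*x - 104)/(x**3 + x**2 - 22*x - 40)) dx + ∫(-2*exp(-2*x)) dx.
Step 2. Evaluate the standard form: now ∫(-15*x**2*exp(-3*x**3)) dx + ∫((3*x**2 - 32*x - 104)/(x**3 + x**2 - 22*x - 40)) dx + exp(-2*x).
Step 3. Decompose ∫((3*x**2 - 32*x - 104)/(x**3 + x**2 - 22*x - 40)) dx by partial fractions, (3*x**2 - 32*x - 104)/(x**3 + x**2 - 22*x - 40) = 4/(x + 4) + 2/(x + 2) - 3/(x - 5): now ∫(-15*x**2*exp(-3*x**3)) dx + ∫(-3/(x - 5)) dx + ∫(2/(x + 2)) dx + ∫(4/(x + 4)) dx + exp(-2*x).
Step 4. Evaluate the standard form [assuming x > -2]: now 2*log(x + 2) + ∫(-15*x**2*exp(-3*x**3)) dx + ∫(-3/(x - 5)) dx + ∫(4/(x + 4)) dx + exp(-2*x).
Step 5. Evaluate the standard form [assuming x > 5]: now -3*log(x - 5) + 2*log(x + 2) + ∫(-15*x**2*exp(-3*x**3)) dx + ∫(4/(x + 4)) dx + exp(-2*x).
Step 6. Evaluate the standard form [assuming x > -4]: now -3*log(x - 5) + 2*log(x + 2) + 4*log(x + 4) + ∫(-15*x**2*exp(-3*x**3)) dx + exp(-2*x).
Step 7. Substitute u = x**3, turning ∫(-15*x**2*exp(-3*x**3)) dx into ∫(-5*exp(-3*u)) du: now -3*log(x - 5) + 2*log(x + 2) + 4*log(x + 4) + ∫(-5*exp(-3*u)) du + exp(-2*x).
Step 8. Evaluate the standard form: now -3*log(x - 5) + 2*log(x + 2) + 4*log(x + 4) + exp(-2*x) + 5*exp(-3*u)/3.
Step 9. Substitute back u = x**3: now -3*log(x - 5) + 2*log(x + 2) + 4*log(x + 4) + 5*exp(-3*x**3)/3 + exp(-2*x).
Answer: -3*log(x - 5) + 2*log(x + 2) + 4*log(x + 4) + 5*exp(-3*x**3)/3 + exp(-2*x).


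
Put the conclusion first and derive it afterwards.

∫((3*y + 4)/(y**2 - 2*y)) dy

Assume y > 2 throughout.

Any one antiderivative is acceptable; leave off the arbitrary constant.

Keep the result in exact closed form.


The answer is -2*log(y) + 5*log(y - 2).
Step 1. Decompose ∫((3*y + 4)/(y**2 - 2*y)) dy by partial fractions, (3*y + 4)/(y**2 - 2*y) = 5/(y - 2) - 2/y: now ∫(-2/y) dy + ∫(5/(y - 2)) dy.
Step 2. Evaluate the standard form [assuming y > 0]: now -2*log(y) + ∫(5/(y - 2)) dy.
Step 3. Evaluate the standard form [assuming y > 2]: now -2*log(y) + 5*log(y - 2).
Answer: -2*log(y) + 5*log(y - 2).


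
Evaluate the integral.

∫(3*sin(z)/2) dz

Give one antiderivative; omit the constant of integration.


Answer: -3*cos(z)/2.


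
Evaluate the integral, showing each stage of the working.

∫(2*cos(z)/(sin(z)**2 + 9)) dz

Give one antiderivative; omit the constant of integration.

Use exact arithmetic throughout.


Step 1. Substitute u = sin(z), turning ∫(2*cos(z)/(sin(z)**2 + 9)) dz into ∫(2/(u**2 + 9)) du: now ∫(2/(u**2 + 9)) du.
Step 2. Evaluate the standard form: now 2*atan(u/3)/3.
Step 3. Substitute back u = sin(z): now 2*atan(sin(z)/3)/3.
Answer: 2*atan(sin(z)/3)/3.


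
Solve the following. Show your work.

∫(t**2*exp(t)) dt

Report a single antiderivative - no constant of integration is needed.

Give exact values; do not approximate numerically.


Step 1. Integrate ∫(t**2*exp(t)) dt by parts with u = t**2, dv = (exp(t)) dt, so v = exp(t): now t**2*exp(t) + ∫(-2*t*exp(t)) dt.
Step 2. Integrate ∫(-2*t*exp(t)) dt by parts with u = t, dv = (-2*exp(t)) dt, so v = -2*exp(t): now t**2*exp(t) - 2*t*exp(t) + ∫(2*exp(t)) dt.
Step 3. Evaluate the standard form: now t**2*exp(t) - 2*t*exp(t) + 2*exp(t).
Answer: t**2*exp(t) - 2*t*exp(t) + 2*exp(t).


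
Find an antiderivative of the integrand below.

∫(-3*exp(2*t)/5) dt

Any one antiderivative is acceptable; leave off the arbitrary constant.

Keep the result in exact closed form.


Answer: -3*exp(2*t)/10.


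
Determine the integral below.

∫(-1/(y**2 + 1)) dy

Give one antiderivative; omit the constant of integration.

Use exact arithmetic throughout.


Answer: -atan(y).


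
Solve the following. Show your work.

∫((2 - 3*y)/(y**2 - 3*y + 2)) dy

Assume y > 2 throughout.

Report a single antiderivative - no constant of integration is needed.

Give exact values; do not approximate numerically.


Step 1. Decompose ∫((2 - 3*y)/(y**2 - 3*y + 2)) dy by partial fractions, (2 - 3*y)/(y**2 - 3*y + 2) = 1/(y - 1) - 4/(y - 2): now ∫(-4/(y - 2)) dy + ∫(1/(y - 1)) dy.
Step 2. Evaluate the standard form [assuming y > 2]: now -4*log(y - 2) + ∫(1/(y - 1)) dy.
Step 3. Evaluate the standard form [assuming y > 1]: now -4*log(y - 2) + log(y - 1).
Answer: -4*log(y - 2) + log(y - 1).


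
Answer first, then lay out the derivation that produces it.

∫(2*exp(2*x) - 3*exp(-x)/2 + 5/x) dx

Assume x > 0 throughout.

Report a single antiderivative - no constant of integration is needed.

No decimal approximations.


The answer is exp(2*x) + 5*log(x) + 3*exp(-x)/2.
Step 1. Rewrite: now ∫(5/x) dx + ∫(-3*exp(-x)/2) dx + ∫(2*exp(2*x)) dx.
Step 2. Evaluate the standard form: now exp(2*x) + ∫(5/x) dx + ∫(-3*exp(-x)/2) dx.
Step 3. Evaluate the standard form [assuming x > 0]: now exp(2*x) + 5*log(x) + ∫(-3*exp(-x)/2) dx.
Step 4. Evaluate the standard form: now exp(2*x) + 5*log(x) + 3*exp(-x)/2.
Answer: exp(2*x) + 5*log(x) + 3*exp(-x)/2.


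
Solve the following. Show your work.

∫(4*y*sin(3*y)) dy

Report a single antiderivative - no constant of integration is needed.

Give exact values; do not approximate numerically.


Step 1. Integrate ∫(4*y*sin(3*y)) dy by parts with u = y, dv = (4*sin(3*y)) dy, so v = -4*cos(3*y)/3: now -4*y*cos(3*y)/3 + ∫(4*cos(3*y)/3) dy.
Step 2. Evaluate the standard form: now -4*y*cos(3*y)/3 + 4*sin(3*y)/9.
Answer: -4*y*cos(3*y)/3 + 4*sin(3*y)/9.


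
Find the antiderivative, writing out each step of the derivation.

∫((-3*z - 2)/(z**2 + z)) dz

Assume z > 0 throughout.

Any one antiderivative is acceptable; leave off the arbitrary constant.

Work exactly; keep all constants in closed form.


Step 1. Decompose ∫((-3*z - 2)/(z**2 + z)) dz by partial fractions, (-3*z - 2)/(z**2 + z) = -1/(z + 1) - 2/z: now ∫(-2/z) dz + ∫(-1/(z + 1)) dz.
Step 2. Evaluate the standard form [assuming z > -1]: now -log(z + 1) + ∫(-2/z) dz.
Step 3. Evaluate the standard form [assuming z > 0]: now -2*log(z) - log(z + 1).
Answer: -2*log(z) - log(z + 1).


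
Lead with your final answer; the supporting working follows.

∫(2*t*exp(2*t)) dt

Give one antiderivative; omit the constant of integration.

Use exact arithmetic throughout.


The answer is t*exp(2*t) - exp(2*t)/2.
Step 1. Integrate ∫(2*t*exp(2*t)) dt by parts with u = t, dv = (2*exp(2*t)) dt, so v = exp(2*t): now t*exp(2*t) + ∫(-exp(2*t)) dt.
Step 2. Evaluate the standard form: now t*exp(2*t) - exp(2*t)/2.
Answer: t*exp(2*t) - exp(2*t)/2.


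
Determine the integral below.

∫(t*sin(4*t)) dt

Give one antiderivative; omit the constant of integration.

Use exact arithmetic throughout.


Answer: -t*cos(4*t)/4 + sin(4*t)/16.


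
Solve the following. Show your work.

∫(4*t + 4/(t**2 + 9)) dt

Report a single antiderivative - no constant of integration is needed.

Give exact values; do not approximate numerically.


Step 1. Rewrite: now ∫(4*t) dt + ∫(4/(t**2 + 9)) dt.
Step 2. Evaluate the standard form: now 2*t**2 + ∫(4/(t**2 + 9)) dt.
Step 3. Evaluate the standard form: now 2*t**2 + 4*atan(t/3)/3.
Answer: 2*t**2 + 4*atan(t/3)/3.


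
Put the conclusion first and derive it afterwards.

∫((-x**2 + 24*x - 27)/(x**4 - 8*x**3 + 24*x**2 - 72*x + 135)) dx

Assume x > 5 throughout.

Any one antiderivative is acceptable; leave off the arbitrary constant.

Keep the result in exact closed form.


The answer is log(x - 5) - log(x - 3) - atan(x/3).
Step 1. Decompose ∫((-x**2 + 24*x - 27)/(x**4 - 8*x**3 + 24*x**2 - 72*x + 135)) dx by partial fractions, (-x**2 + 24*x - 27)/(x**4 - 8*x**3 + 24*x**2 - 72*x + 135) = -3/(x**2 + 9) - 1/(x - 3) + 1/(x - 5): now ∫(1/(x - 5)) dx + ∫(-1/(x - 3)) dx + ∫(-3/(x**2 + 9)) dx.
Step 2. Evaluate the standard form [assuming x > 3]: now -log(x - 3) + ∫(1/(x - 5)) dx + ∫(-3/(x**2 + 9)) dx.
Step 3. Evaluate the standard form [assuming x > 5]: now log(x - 5) - log(x - 3) + ∫(-3/(x**2 + 9)) dx.
Step 4. Evaluate the standard form: now log(x - 5) - log(x - 3) - atan(x/3).
Answer: log(x - 5) - log(x - 3) - atan(x/3).


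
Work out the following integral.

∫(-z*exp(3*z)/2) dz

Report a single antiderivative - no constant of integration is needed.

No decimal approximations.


Answer: -z*exp(3*z)/6 + exp(3*z)/18.


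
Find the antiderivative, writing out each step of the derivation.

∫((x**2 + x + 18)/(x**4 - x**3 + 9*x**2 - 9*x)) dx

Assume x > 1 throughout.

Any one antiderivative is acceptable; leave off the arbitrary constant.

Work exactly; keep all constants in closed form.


Step 1. Decompose ∫((x**2 + x + 18)/(x**4 - x**3 + 9*x**2 - 9*x)) dx by partial fractions, (x**2 + x + 18)/(x**4 - x**3 + 9*x**2 - 9*x) = -1/(x**2 + 9) + 2/(x - 1) - 2/x: now ∫(-2/x) dx + ∫(2/(x - 1)) dx + ∫(-1/(x**2 + 9)) dx.
Step 2. Evaluate the standard form [assuming x > 1]: now 2*log(x - 1) + ∫(-2/x) dx + ∫(-1/(x**2 + 9)) dx.
Step 3. Evaluate the standard form [assuming x > 0]: now -2*log(x) + 2*log(x - 1) + ∫(-1/(x**2 + 9)) dx.
Step 4. Evaluate the standard form: now -2*log(x) + 2*log(x - 1) - atan(x/3)/3.
Answer: -2*log(x) + 2*log(x - 1) - atan(x/3)/3.


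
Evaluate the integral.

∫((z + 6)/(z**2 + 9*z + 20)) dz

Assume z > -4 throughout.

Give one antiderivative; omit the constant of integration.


Answer: 2*log(z + 4) - log(z + 5).


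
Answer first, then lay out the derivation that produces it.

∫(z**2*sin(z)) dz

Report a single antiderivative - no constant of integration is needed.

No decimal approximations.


The answer is -z**2*cos(z) + 2*z*sin(z) + 2*cos(z).
Step 1. Integrate ∫(z**2*sin(z)) dz by parts with u = z**2, dv = (sin(z)) dz, so v = -cos(z): now -z**2*cos(z) + ∫(2*z*cos(z)) dz.
Step 2. Integrate ∫(2*z*cos(z)) dz by parts with u = z, dv = (2*cos(z)) dz, so v = 2*sin(z): now -z**2*cos(z) + 2*z*sin(z) + ∫(-2*sin(z)) dz.
Step 3. Evaluate the standard form: now -z**2*cos(z) + 2*z*sin(z) + 2*cos(z).
Answer: -z**2*cos(z) + 2*z*sin(z) + 2*cos(z).


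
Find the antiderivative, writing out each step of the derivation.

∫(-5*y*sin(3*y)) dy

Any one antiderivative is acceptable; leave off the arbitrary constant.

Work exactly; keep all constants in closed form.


Step 1. Integrate ∫(-5*y*sin(3*y)) dy by parts with u = y, dv = (-5*sin(3*y)) dy, so v = 5*cos(3*y)/3: now 5*y*cos(3*y)/3 + ∫(-5*cos(3*y)/3) dy.
Step 2. Evaluate the standard form: now 5*y*cos(3*y)/3 - 5*sin(3*y)/9.
Answer: 5*y*cos(3*y)/3 - 5*sin(3*y)/9.


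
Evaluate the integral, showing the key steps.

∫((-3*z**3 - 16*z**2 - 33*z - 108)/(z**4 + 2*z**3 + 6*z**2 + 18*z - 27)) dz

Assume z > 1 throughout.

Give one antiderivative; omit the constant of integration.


Step 1. Decompose ∫((-3*z**3 - 16*z**2 - 33*z - 108)/(z**4 + 2*z**3 + 6*z**2 + 18*z - 27)) dz by partial fractions, (-3*z**3 - 16*z**2 - 33*z - 108)/(z**4 + 2*z**3 + 6*z**2 + 18*z - 27) = -3/(z**2 + 9) + 1/(z + 3) - 4/(z - 1): now ∫(-4/(z - 1)) dz + ∫(1/(z + 3)) dz + ∫(-3/(z**2 + 9)) dz.
Step 2. Evaluate the standard form [assuming z > 1]: now -4*log(z - 1) + ∫(1/(z + 3)) dz + ∫(-3/(z**2 + 9)) dz.
Step 3. Evaluate the standard form [assuming z > -3]: now -4*log(z - 1) + log(z + 3) + ∫(-3/(z**2 + 9)) dz.
Step 4. Evaluate the standard form: now -4*log(z - 1) + log(z + 3) - atan(z/3).
Answer: -4*log(z - 1) + log(z + 3) - atan(z/3).


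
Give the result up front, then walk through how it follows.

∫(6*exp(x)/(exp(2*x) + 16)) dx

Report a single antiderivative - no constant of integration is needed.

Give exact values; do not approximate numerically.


The answer is 3*atan(exp(x)/4)/2.
Step 1. Substitute u = exp(x), turning ∫(6*exp(x)/(exp(2*x) + 16)) dx into ∫(6/(u**2 + 16)) du: now ∫(6/(u**2 + 16)) du.
Step 2. Evaluate the standard form: now 3*atan(u/4)/2.
Step 3. Substitute back u = exp(x): now 3*atan(exp(x)/4)/2.
Answer: 3*atan(exp(x)/4)/2.


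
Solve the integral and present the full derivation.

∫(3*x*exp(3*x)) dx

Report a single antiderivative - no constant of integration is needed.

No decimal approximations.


Step 1. Integrate ∫(3*x*exp(3*x)) dx by parts with u = x, dv = (3*exp(3*x)) dx, so v = exp(3*x): now x*exp(3*x) + ∫(-exp(3*x)) dx.
Step 2. Evaluate the standard form: now x*exp(3*x) - exp(3*x)/3.
Answer: x*exp(3*x) - exp(3*x)/3.


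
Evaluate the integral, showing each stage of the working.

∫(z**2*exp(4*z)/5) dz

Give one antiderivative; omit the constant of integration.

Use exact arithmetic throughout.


Step 1. Integrate ∫(z**2*exp(4*z)/5) dz by parts with u = z**2, dv = (exp(4*z)/5) dz, so v = exp(4*z)/20: now z**2*exp(4*z)/20 + ∫(-z*exp(4*z)/10) dz.
Step 2. Integrate ∫(-z*exp(4*z)/10) dz by parts with u = z, dv = (-exp(4*z)/10) dz, so v = -exp(4*z)/40: now z**2*exp(4*z)/20 - z*exp(4*z)/40 + ∫(exp(4*z)/40) dz.
Step 3. Evaluate the standard form: now z**2*exp(4*z)/20 - z*exp(4*z)/40 + exp(4*z)/160.
Answer: z**2*exp(4*z)/20 - z*exp(4*z)/40 + exp(4*z)/160.


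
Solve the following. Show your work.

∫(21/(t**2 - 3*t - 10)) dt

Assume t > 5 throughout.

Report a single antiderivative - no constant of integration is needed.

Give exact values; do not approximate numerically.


Step 1. Decompose ∫(21/(t**2 - 3*t - 10)) dt by partial fractions, 21/(t**2 - 3*t - 10) = -3/(t + 2) + 3/(t - 5): now ∫(3/(t - 5)) dt + ∫(-3/(t + 2)) dt.
Step 2. Evaluate the standard form [assuming t > -2]: now -3*log(t + 2) + ∫(3/(t - 5)) dt.
Step 3. Evaluate the standard form [assuming t > 5]: now 3*log(t - 5) - 3*log(t + 2).
Answer: 3*log(t - 5) - 3*log(t + 2).


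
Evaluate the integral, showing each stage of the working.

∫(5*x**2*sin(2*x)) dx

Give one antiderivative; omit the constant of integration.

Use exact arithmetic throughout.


Step 1. Integrate ∫(5*x**2*sin(2*x)) dx by parts with u = x**2, dv = (5*sin(2*x)) dx, so v = -5*cos(2*x)/2: now -5*x**2*cos(2*x)/2 + ∫(5*x*cos(2*x)) dx.
Step 2. Integrate ∫(5*x*cos(2*x)) dx by parts with u = x, dv = (5*cos(2*x)) dx, so v = 5*sin(2*x)/2: now -5*x**2*cos(2*x)/2 + 5*x*sin(2*x)/2 + ∫(-5*sin(2*x)/2) dx.
Step 3. Evaluate the standard form: now -5*x**2*cos(2*x)/2 + 5*x*sin(2*x)/2 + 5*cos(2*x)/4.
Answer: -5*x**2*cos(2*x)/2 + 5*x*sin(2*x)/2 + 5*cos(2*x)/4.


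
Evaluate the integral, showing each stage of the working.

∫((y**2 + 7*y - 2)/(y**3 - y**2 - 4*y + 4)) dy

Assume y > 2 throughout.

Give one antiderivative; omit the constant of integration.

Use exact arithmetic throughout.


Step 1. Decompose ∫((y**2 + 7*y - 2)/(y**3 - y**2 - 4*y + 4)) dy by partial fractions, (y**2 + 7*y - 2)/(y**3 - y**2 - 4*y + 4) = -1/(y + 2) - 2/(y - 1) + 4/(y - 2): now ∫(4/(y - 2)) dy + ∫(-2/(y - 1)) dy + ∫(-1/(y + 2)) dy.
Step 2. Evaluate the standard form [assuming y > 1]: now -2*log(y - 1) + ∫(4/(y - 2)) dy + ∫(-1/(y + 2)) dy.
Step 3. Evaluate the standard form [assuming y > -2]: now -2*log(y - 1) - log(y + 2) + ∫(4/(y - 2)) dy.
Step 4. Evaluate the standard form [assuming y > 2]: now 4*log(y - 2) - 2*log(y - 1) - log(y + 2).
Answer: 4*log(y - 2) - 2*log(y - 1) - log(y + 2).


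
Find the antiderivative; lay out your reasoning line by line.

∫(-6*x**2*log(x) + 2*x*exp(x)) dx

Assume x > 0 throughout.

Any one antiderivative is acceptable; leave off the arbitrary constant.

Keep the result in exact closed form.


Step 1. Rewrite: now ∫(2*x*exp(x)) dx + ∫(-6*x**2*log(x)) dx.
Step 2. Integrate ∫(-6*x**2*log(x)) dx by parts with u = log(x), dv = (-6*x**2) dx, so v = -2*x**3 [assuming x > 0]: now -2*x**3*log(x) + ∫(2*x**2) dx + ∫(2*x*exp(x)) dx.
Step 3. Evaluate the standard form: now -2*x**3*log(x) + 2*x**3/3 + ∫(2*x*exp(x)) dx.
Step 4. Integrate ∫(2*x*exp(x)) dx by parts with u = x, dv = (2*exp(x)) dx, so v = 2*exp(x): now -2*x**3*log(x) + 2*x**3/3 + 2*x*exp(x) + ∫(-2*exp(x)) dx.
Step 5. Evaluate the standard form: now -2*x**3*log(x) + 2*x**3/3 + 2*x*exp(x) - 2*exp(x).
Answer: -2*x**3*log(x) + 2*x**3/3 + 2*x*exp(x) - 2*exp(x).


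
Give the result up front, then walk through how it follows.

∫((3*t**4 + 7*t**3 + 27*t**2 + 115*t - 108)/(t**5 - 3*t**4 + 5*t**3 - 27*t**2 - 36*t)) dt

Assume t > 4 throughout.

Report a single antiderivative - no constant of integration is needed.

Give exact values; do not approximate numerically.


The answer is 3*log(t) + 4*log(t - 4) - 4*log(t + 1) - 4*atan(t/3)/3.
Step 1. Decompose ∫((3*t**4 + 7*t**3 + 27*t**2 + 115*t - 108)/(t**5 - 3*t**4 + 5*t**3 - 27*t**2 - 36*t)) dt by partial fractions, (3*t**4 + 7*t**3 + 27*t**2 + 115*t - 108)/(t**5 - 3*t**4 + 5*t**3 - 27*t**2 - 36*t) = -4/(t**2 + 9) - 4/(t + 1) + 4/(t - 4) + 3/t: now ∫(3/t) dt + ∫(4/(t - 4)) dt + ∫(-4/(t + 1)) dt + ∫(-4/(t**2 + 9)) dt.
Step 2. Evaluate the standard form [assuming t > 0]: now 3*log(t) + ∫(4/(t - 4)) dt + ∫(-4/(t + 1)) dt + ∫(-4/(t**2 + 9)) dt.
Step 3. Evaluate the standard form [assuming t > -1]: now 3*log(t) - 4*log(t + 1) + ∫(4/(t - 4)) dt + ∫(-4/(t**2 + 9)) dt.
Step 4. Evaluate the standard form [assuming t > 4]: now 3*log(t) + 4*log(t - 4) - 4*log(t + 1) + ∫(-4/(t**2 + 9)) dt.
Step 5. Evaluate the standard form: now 3*log(t) + 4*log(t - 4) - 4*log(t + 1) - 4*atan(t/3)/3.
Answer: 3*log(t) + 4*log(t - 4) - 4*log(t + 1) - 4*atan(t/3)/3.


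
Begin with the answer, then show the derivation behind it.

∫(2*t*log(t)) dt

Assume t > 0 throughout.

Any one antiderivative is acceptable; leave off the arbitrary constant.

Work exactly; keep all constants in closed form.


The answer is t**2*log(t) - t**2/2.
Step 1. Integrate ∫(2*t*log(t)) dt by parts with u = log(t), dv = (2*t) dt, so v = t**2 [assuming t > 0]: now t**2*log(t) + ∫(-t) dt.
Step 2. Evaluate the standard form: now t**2*log(t) - t**2/2.
Answer: t**2*log(t) - t**2/2.


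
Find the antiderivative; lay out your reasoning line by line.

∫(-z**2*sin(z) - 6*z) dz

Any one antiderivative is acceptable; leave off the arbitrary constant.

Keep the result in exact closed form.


Step 1. Rewrite: now ∫(-6*z) dz + ∫(-z**2*sin(z)) dz.
Step 2. Evaluate the standard form: now -3*z**2 + ∫(-z**2*sin(z)) dz.
Step 3. Integrate ∫(-z**2*sin(z)) dz by parts with u = z**2, dv = (-sin(z)) dz, so v = cos(z): now z**2*cos(z) - 3*z**2 + ∫(-2*z*cos(z)) dz.
Step 4. Integrate ∫(-2*z*cos(z)) dz by parts with u = z, dv = (-2*cos(z)) dz, so v = -2*sin(z): now z**2*cos(z) - 3*z**2 - 2*z*sin(z) + ∫(2*sin(z)) dz.
Step 5. Evaluate the standard form: now z**2*cos(z) - 3*z**2 - 2*z*sin(z) - 2*cos(z).
Answer: z**2*cos(z) - 3*z**2 - 2*z*sin(z) - 2*cos(z).


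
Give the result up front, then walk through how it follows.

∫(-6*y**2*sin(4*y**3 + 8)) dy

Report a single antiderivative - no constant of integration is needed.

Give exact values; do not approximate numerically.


The answer is cos(4*y**3 + 8)/2.
Step 1. Substitute u = y**3 + 2, turning ∫(-6*y**2*sin(4*y**3 + 8)) dy into ∫(-2*sin(4*u)) du: now ∫(-2*sin(4*u)) du.
Step 2. Evaluate the standard form: now cos(4*u)/2.
Step 3. Substitute back u = y**3 + 2: now cos(4*y**3 + 8)/2.
Answer: cos(4*y**3 + 8)/2.


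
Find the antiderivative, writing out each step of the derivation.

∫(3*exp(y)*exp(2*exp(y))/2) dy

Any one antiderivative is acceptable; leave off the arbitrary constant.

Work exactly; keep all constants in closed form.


Step 1. Substitute u = exp(y), turning ∫(3*exp(y)*exp(2*exp(y))/2) dy into ∫(3*exp(2*u)/2) du: now ∫(3*exp(2*u)/2) du.
Step 2. Evaluate the standard form: now 3*exp(2*u)/4.
Step 3. Substitute back u = exp(y): now 3*exp(2*exp(y))/4.
Answer: 3*exp(2*exp(y))/4.


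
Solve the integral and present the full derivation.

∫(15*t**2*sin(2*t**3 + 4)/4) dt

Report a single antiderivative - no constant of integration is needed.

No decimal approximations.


Step 1. Substitute u = t**3 + 2, turning ∫(15*t**2*sin(2*t**3 + 4)/4) dt into ∫(5*sin(2*u)/4) du: now ∫(5*sin(2*u)/4) du.
Step 2. Evaluate the standard form: now -5*cos(2*u)/8.
Step 3. Substitute back u = t**3 + 2: now -5*cos(2*t**3 + 4)/8.
Answer: -5*cos(2*t**3 + 4)/8.


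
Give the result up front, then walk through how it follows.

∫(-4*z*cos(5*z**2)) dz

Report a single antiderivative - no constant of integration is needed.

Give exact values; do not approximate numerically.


The answer is -2*sin(5*z**2)/5.
Step 1. Substitute u = z**2, turning ∫(-4*z*cos(5*z**2)) dz into ∫(-2*cos(5*u)) du: now ∫(-2*cos(5*u)) du.
Step 2. Evaluate the standard form: now -2*sin(5*u)/5.
Step 3. Substitute back u = z**2: now -2*sin(5*z**2)/5.
Answer: -2*sin(5*z**2)/5.


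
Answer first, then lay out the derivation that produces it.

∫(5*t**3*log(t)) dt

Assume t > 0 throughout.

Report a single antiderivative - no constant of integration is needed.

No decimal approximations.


The answer is 5*t**4*log(t)/4 - 5*t**4/16.
Step 1. Integrate ∫(5*t**3*log(t)) dt by parts with u = log(t), dv = (5*t**3) dt, so v = 5*t**4/4 [assuming t > 0]: now 5*t**4*log(t)/4 + ∫(-5*t**3/4) dt.
Step 2. Evaluate the standard form: now 5*t**4*log(t)/4 - 5*t**4/16.
Answer: 5*t**4*log(t)/4 - 5*t**4/16.


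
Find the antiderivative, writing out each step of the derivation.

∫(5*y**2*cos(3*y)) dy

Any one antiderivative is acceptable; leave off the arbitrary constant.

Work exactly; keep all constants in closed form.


Step 1. Integrate ∫(5*y**2*cos(3*y)) dy by parts with u = y**2, dv = (5*cos(3*y)) dy, so v = 5*sin(3*y)/3: now 5*y**2*sin(3*y)/3 + ∫(-10*y*sin(3*y)/3) dy.
Step 2. Integrate ∫(-10*y*sin(3*y)/3) dy by parts with u = y, dv = (-10*sin(3*y)/3) dy, so v = 10*cos(3*y)/9: now 5*y**2*sin(3*y)/3 + 10*y*cos(3*y)/9 + ∫(-10*cos(3*y)/9) dy.
Step 3. Evaluate the standard form: now 5*y**2*sin(3*y)/3 + 10*y*cos(3*y)/9 - 10*sin(3*y)/27.
Answer: 5*y**2*sin(3*y)/3 + 10*y*cos(3*y)/9 - 10*sin(3*y)/27.


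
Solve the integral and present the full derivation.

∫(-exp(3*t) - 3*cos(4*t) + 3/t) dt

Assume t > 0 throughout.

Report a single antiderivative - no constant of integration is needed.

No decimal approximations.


Step 1. Rewrite: now ∫(3/t) dt + ∫(-exp(3*t)) dt + ∫(-3*cos(4*t)) dt.
Step 2. Evaluate the standard form: now -exp(3*t)/3 + ∫(3/t) dt + ∫(-3*cos(4*t)) dt.
Step 3. Evaluate the standard form: now -exp(3*t)/3 - 3*sin(4*t)/4 + ∫(3/t) dt.
Step 4. Evaluate the standard form [assuming t > 0]: now -exp(3*t)/3 + 3*log(t) - 3*sin(4*t)/4.
Answer: -exp(3*t)/3 + 3*log(t) - 3*sin(4*t)/4.


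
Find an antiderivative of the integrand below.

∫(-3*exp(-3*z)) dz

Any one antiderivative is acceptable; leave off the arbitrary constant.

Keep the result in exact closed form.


Answer: exp(-3*z).


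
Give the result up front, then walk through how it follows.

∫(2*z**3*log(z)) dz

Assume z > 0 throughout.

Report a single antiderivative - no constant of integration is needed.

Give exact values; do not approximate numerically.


The answer is z**4*log(z)/2 - z**4/8.
Step 1. Integrate ∫(2*z**3*log(z)) dz by parts with u = log(z), dv = (2*z**3) dz, so v = z**4/2 [assuming z > 0]: now z**4*log(z)/2 + ∫(-z**3/2) dz.
Step 2. Evaluate the standard form: now z**4*log(z)/2 - z**4/8.
Answer: z**4*log(z)/2 - z**4/8.


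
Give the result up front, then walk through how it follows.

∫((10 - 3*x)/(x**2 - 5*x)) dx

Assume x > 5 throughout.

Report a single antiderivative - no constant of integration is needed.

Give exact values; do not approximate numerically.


The answer is -2*log(x) - log(x - 5).
Step 1. Decompose ∫((10 - 3*x)/(x**2 - 5*x)) dx by partial fractions, (10 - 3*x)/(x**2 - 5*x) = -1/(x - 5) - 2/x: now ∫(-2/x) dx + ∫(-1/(x - 5)) dx.
Step 2. Evaluate the standard form [assuming x > 0]: now -2*log(x) + ∫(-1/(x - 5)) dx.
Step 3. Evaluate the standard form [assuming x > 5]: now -2*log(x) - log(x - 5).
Answer: -2*log(x) - log(x - 5).


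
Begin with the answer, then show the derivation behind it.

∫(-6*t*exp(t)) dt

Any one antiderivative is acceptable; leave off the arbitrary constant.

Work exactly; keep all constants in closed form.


The answer is -6*t*exp(t) + 6*exp(t).
Step 1. Integrate ∫(-6*t*exp(t)) dt by parts with u = t, dv = (-6*exp(t)) dt, so v = -6*exp(t): now -6*t*exp(t) + ∫(6*exp(t)) dt.
Step 2. Evaluate the standard form: now -6*t*exp(t) + 6*exp(t).
Answer: -6*t*exp(t) + 6*exp(t).


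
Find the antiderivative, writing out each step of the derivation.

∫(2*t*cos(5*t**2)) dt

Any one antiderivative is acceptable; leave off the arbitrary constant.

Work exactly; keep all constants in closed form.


Step 1. Substitute u = t**2, turning ∫(2*t*cos(5*t**2)) dt into ∫(cos(5*u)) du: now ∫(cos(5*u)) du.
Step 2. Evaluate the standard form: now sin(5*u)/5.
Step 3. Substitute back u = t**2: now sin(5*t**2)/5.
Answer: sin(5*t**2)/5.


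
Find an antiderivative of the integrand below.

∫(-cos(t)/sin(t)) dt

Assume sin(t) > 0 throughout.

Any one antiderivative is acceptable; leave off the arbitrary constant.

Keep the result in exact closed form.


Answer: -log(sin(t)).


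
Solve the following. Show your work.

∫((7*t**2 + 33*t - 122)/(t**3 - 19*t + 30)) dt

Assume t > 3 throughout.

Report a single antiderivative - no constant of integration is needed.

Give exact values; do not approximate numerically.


Step 1. Decompose ∫((7*t**2 + 33*t - 122)/(t**3 - 19*t + 30)) dt by partial fractions, (7*t**2 + 33*t - 122)/(t**3 - 19*t + 30) = -2/(t + 5) + 4/(t - 2) + 5/(t - 3): now ∫(5/(t - 3)) dt + ∫(4/(t - 2)) dt + ∫(-2/(t + 5)) dt.
Step 2. Evaluate the standard form [assuming t > 3]: now 5*log(t - 3) + ∫(4/(t - 2)) dt + ∫(-2/(t + 5)) dt.
Step 3. Evaluate the standard form [assuming t > 2]: now 5*log(t - 3) + 4*log(t - 2) + ∫(-2/(t + 5)) dt.
Step 4. Evaluate the standard form [assuming t > -5]: now 5*log(t - 3) + 4*log(t - 2) - 2*log(t + 5).
Answer: 5*log(t - 3) + 4*log(t - 2) - 2*log(t + 5).


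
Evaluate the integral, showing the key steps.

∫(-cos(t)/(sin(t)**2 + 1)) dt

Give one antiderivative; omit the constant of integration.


Step 1. Substitute u = sin(t), turning ∫(-cos(t)/(sin(t)**2 + 1)) dt into ∫(-1/(u**2 + 1)) du: now ∫(-1/(u**2 + 1)) du.
Step 2. Evaluate the standard form: now -atan(u).
Step 3. Substitute back u = sin(t): now -atan(sin(t)).
Answer: -atan(sin(t)).


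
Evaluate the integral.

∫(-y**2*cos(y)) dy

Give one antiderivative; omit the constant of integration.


Answer: -y**2*sin(y) - 2*y*cos(y) + 2*sin(y).


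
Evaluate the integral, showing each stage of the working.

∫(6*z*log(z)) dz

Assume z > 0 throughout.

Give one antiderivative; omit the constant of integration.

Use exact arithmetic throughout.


Step 1. Integrate ∫(6*z*log(z)) dz by parts with u = log(z), dv = (6*z) dz, so v = 3*z**2 [assuming z > 0]: now 3*z**2*log(z) + ∫(-3*z) dz.
Step 2. Evaluate the standard form: now 3*z**2*log(z) - 3*z**2/2.
Answer: 3*z**2*log(z) - 3*z**2/2.


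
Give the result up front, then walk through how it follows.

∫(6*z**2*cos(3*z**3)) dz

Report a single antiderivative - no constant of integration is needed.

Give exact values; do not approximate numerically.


The answer is 2*sin(3*z**3)/3.
Step 1. Substitute u = z**3, turning ∫(6*z**2*cos(3*z**3)) dz into ∫(2*cos(3*u)) du: now ∫(2*cos(3*u)) du.
Step 2. Evaluate the standard form: now 2*sin(3*u)/3.
Step 3. Substitute back u = z**3: now 2*sin(3*z**3)/3.
Answer: 2*sin(3*z**3)/3.


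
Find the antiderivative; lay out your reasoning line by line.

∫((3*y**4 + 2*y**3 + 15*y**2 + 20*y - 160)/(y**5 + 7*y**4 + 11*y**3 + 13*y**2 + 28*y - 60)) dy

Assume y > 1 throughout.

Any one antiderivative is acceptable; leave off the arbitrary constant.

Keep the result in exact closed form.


Step 1. Decompose ∫((3*y**4 + 2*y**3 + 15*y**2 + 20*y - 160)/(y**5 + 7*y**4 + 11*y**3 + 13*y**2 + 28*y - 60)) dy by partial fractions, (3*y**4 + 2*y**3 + 15*y**2 + 20*y - 160)/(y**5 + 7*y**4 + 11*y**3 + 13*y**2 + 28*y - 60) = 4/(y**2 + 4) + 5/(y + 5) - 1/(y + 3) - 1/(y - 1): now ∫(-1/(y - 1)) dy + ∫(-1/(y + 3)) dy + ∫(5/(y + 5)) dy + ∫(4/(y**2 + 4)) dy.
Step 2. Evaluate the standard form [assuming y > -5]: now 5*log(y + 5) + ∫(-1/(y - 1)) dy + ∫(-1/(y + 3)) dy + ∫(4/(y**2 + 4)) dy.
Step 3. Evaluate the standard form [assuming y > 1]: now -log(y - 1) + 5*log(y + 5) + ∫(-1/(y + 3)) dy + ∫(4/(y**2 + 4)) dy.
Step 4. Evaluate the standard form [assuming y > -3]: now -log(y - 1) - log(y + 3) + 5*log(y + 5) + ∫(4/(y**2 + 4)) dy.
Step 5. Evaluate the standard form: now -log(y - 1) - log(y + 3) + 5*log(y + 5) + 2*atan(y/2).
Answer: -log(y - 1) - log(y + 3) + 5*log(y + 5) + 2*atan(y/2).


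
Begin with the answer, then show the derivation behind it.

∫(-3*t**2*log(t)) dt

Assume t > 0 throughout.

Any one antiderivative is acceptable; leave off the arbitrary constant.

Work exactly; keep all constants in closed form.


The answer is -t**3*log(t) + t**3/3.
Step 1. Integrate ∫(-3*t**2*log(t)) dt by parts with u = log(t), dv = (-3*t**2) dt, so v = -t**3 [assuming t > 0]: now -t**3*log(t) + ∫(t**2) dt.
Step 2. Evaluate the standard form: now -t**3*log(t) + t**3/3.
Answer: -t**3*log(t) + t**3/3.


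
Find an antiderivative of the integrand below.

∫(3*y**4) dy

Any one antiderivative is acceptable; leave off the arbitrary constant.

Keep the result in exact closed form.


Answer: 3*y**5/5.


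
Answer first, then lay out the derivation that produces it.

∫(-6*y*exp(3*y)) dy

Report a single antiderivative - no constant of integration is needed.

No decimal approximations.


The answer is -2*y*exp(3*y) + 2*exp(3*y)/3.
Step 1. Integrate ∫(-6*y*exp(3*y)) dy by parts with u = y, dv = (-6*exp(3*y)) dy, so v = -2*exp(3*y): now -2*y*exp(3*y) + ∫(2*exp(3*y)) dy.
Step 2. Evaluate the standard form: now -2*y*exp(3*y) + 2*exp(3*y)/3.
Answer: -2*y*exp(3*y) + 2*exp(3*y)/3.


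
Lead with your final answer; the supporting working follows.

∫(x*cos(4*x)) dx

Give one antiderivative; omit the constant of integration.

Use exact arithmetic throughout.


The answer is x*sin(4*x)/4 + cos(4*x)/16.
Step 1. Integrate ∫(x*cos(4*x)) dx by parts with u = x, dv = (cos(4*x)) dx, so v = sin(4*x)/4: now x*sin(4*x)/4 + ∫(-sin(4*x)/4) dx.
Step 2. Evaluate the standard form: now x*sin(4*x)/4 + cos(4*x)/16.
Answer: x*sin(4*x)/4 + cos(4*x)/16.


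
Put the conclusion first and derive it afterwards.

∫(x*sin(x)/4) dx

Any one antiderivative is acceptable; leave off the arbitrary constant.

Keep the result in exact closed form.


The answer is -x*cos(x)/4 + sin(x)/4.
Step 1. Integrate ∫(x*sin(x)/4) dx by parts with u = x, dv = (sin(x)/4) dx, so v = -cos(x)/4: now -x*cos(x)/4 + ∫(cos(x)/4) dx.
Step 2. Evaluate the standard form: now -x*cos(x)/4 + sin(x)/4.
Answer: -x*cos(x)/4 + sin(x)/4.


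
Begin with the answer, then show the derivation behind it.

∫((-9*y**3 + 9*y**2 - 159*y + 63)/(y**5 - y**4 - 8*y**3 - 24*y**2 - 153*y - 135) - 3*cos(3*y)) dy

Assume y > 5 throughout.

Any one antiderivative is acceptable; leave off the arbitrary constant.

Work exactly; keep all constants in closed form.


The answer is -log(y - 5) - 2*log(y + 1) + 3*log(y + 3) - sin(3*y) + atan(y/3).
Step 1. Rewrite: now ∫((-9*y**3 + 9*y**2 - 159*y + 63)/(y**5 - y**4 - 8*y**3 - 24*y**2 - 153*y - 135)) dy + ∫(-3*cos(3*y)) dy.
Step 2. Decompose ∫((-9*y**3 + 9*y**2 - 159*y + 63)/(y**5 - y**4 - 8*y**3 - 24*y**2 - 153*y - 135)) dy by partial fractions, (-9*y**3 + 9*y**2 - 159*y + 63)/(y**5 - y**4 - 8*y**3 - 24*y**2 - 153*y - 135) = 3/(y**2 + 9) + 3/(y + 3) - 2/(y + 1) - 1/(y - 5): now ∫(-1/(y - 5)) dy + ∫(-2/(y + 1)) dy + ∫(3/(y + 3)) dy + ∫(3/(y**2 + 9)) dy + ∫(-3*cos(3*y)) dy.
Step 3. Evaluate the standard form [assuming y > -1]: now -2*log(y + 1) + ∫(-1/(y - 5)) dy + ∫(3/(y + 3)) dy + ∫(3/(y**2 + 9)) dy + ∫(-3*cos(3*y)) dy.
Step 4. Evaluate the standard form [assuming y > -3]: now -2*log(y + 1) + 3*log(y + 3) + ∫(-1/(y - 5)) dy + ∫(3/(y**2 + 9)) dy + ∫(-3*cos(3*y)) dy.
Step 5. Evaluate the standard form [assuming y > 5]: now -log(y - 5) - 2*log(y + 1) + 3*log(y + 3) + ∫(3/(y**2 + 9)) dy + ∫(-3*cos(3*y)) dy.
Step 6. Evaluate the standard form: now -log(y - 5) - 2*log(y + 1) + 3*log(y + 3) + atan(y/3) + ∫(-3*cos(3*y)) dy.
Step 7. Evaluate the standard form: now -log(y - 5) - 2*log(y + 1) + 3*log(y + 3) - sin(3*y) + atan(y/3).
Answer: -log(y - 5) - 2*log(y + 1) + 3*log(y + 3) - sin(3*y) + atan(y/3).


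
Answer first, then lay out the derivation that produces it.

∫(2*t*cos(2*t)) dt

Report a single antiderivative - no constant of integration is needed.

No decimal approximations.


The answer is t*sin(2*t) + cos(2*t)/2.
Step 1. Integrate ∫(2*t*cos(2*t)) dt by parts with u = t, dv = (2*cos(2*t)) dt, so v = sin(2*t): now t*sin(2*t) + ∫(-sin(2*t)) dt.
Step 2. Evaluate the standard form: now t*sin(2*t) + cos(2*t)/2.
Answer: t*sin(2*t) + cos(2*t)/2.


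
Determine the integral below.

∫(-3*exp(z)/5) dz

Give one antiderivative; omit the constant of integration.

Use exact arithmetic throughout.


Answer: -3*exp(z)/5.


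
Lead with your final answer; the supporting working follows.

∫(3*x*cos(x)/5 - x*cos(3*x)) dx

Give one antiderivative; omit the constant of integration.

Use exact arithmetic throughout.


The answer is 3*x*sin(x)/5 - x*sin(3*x)/3 + 3*cos(x)/5 - cos(3*x)/9.
Step 1. Rewrite: now ∫(3*x*cos(x)/5) dx + ∫(-x*cos(3*x)) dx.
Step 2. Integrate ∫(-x*cos(3*x)) dx by parts with u = x, dv = (-cos(3*x)) dx, so v = -sin(3*x)/3: now -x*sin(3*x)/3 + ∫(3*x*cos(x)/5) dx + ∫(sin(3*x)/3) dx.
Step 3. Evaluate the standard form: now -x*sin(3*x)/3 - cos(3*x)/9 + ∫(3*x*cos(x)/5) dx.
Step 4. Integrate ∫(3*x*cos(x)/5) dx by parts with u = x, dv = (3*cos(x)/5) dx, so v = 3*sin(x)/5: now 3*x*sin(x)/5 - x*sin(3*x)/3 - cos(3*x)/9 + ∫(-3*sin(x)/5) dx.
Step 5. Evaluate the standard form: now 3*x*sin(x)/5 - x*sin(3*x)/3 + 3*cos(x)/5 - cos(3*x)/9.
Answer: 3*x*sin(x)/5 - x*sin(3*x)/3 + 3*cos(x)/5 - cos(3*x)/9.


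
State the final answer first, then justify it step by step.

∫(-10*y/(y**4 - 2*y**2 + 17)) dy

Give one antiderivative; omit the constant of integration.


The answer is -5*atan(y**2/4 - 1/4)/4.
Step 1. Substitute u = y**2 - 1, turning ∫(-10*y/(y**4 - 2*y**2 + 17)) dy into ∫(-5/(u**2 + 16)) du: now ∫(-5/(u**2 + 16)) du.
Step 2. Evaluate the standard form: now -5*atan(u/4)/4.
Step 3. Substitute back u = y**2 - 1: now -5*atan(y**2/4 - 1/4)/4.
Answer: -5*atan(y**2/4 - 1/4)/4.
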